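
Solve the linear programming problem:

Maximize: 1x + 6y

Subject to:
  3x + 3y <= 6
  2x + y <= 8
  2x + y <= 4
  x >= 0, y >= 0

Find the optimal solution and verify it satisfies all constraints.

Feasible vertices: (0, 0), (0, 2), (2, 0)
Objective 1x + 6y at each vertex:
  (0, 0): 0
  (0, 2): 12
  (2, 0): 2
Maximum is 12 at (0, 2).
Verify constraints at (x, y) = (0, 2):
  3*0 + 3*2 = 6 <= 6 (active)
  2*0 + 1*2 = 2 <= 8
  2*0 + 1*2 = 2 <= 4
  x = 0 >= 0, y = 2 >= 0. All constraints satisfied.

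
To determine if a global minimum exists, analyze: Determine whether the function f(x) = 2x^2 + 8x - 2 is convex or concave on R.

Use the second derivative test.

f(x) = 2x^2 + 8x - 2
f'(x) = 4x + 8
f''(x) = 4
Since f''(x) = 4 > 0 for all x, f is convex on R.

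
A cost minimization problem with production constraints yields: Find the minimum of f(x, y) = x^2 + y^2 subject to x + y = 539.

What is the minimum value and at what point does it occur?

Substitute y = 539 - x into f(x,y) = x^2 + y^2:
g(x) = x^2 + (539 - x)^2 = 2x^2 - 1078x + 290521
g'(x) = 4x - 1078 = 0  =>  x = 539/2
y = 539 - 539/2 = 539/2
Minimum value = (539/2)^2 + (539/2)^2 = 290521/2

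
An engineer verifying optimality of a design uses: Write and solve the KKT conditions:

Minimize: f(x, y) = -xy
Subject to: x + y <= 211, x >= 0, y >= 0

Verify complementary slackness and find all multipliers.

Problem: min -xy s.t. x + y <= 211 (multiplier lambda), x >= 0 (mu_x), y >= 0 (mu_y)
KKT stationarity: -y + lambda - mu_x = 0, -x + lambda - mu_y = 0, with lambda, mu_x, mu_y >= 0
Complementary slackness: lambda*(x + y - 211) = 0, mu_x*x = 0, mu_y*y = 0
If lambda = 0: y = -mu_x <= 0 and x = -mu_y <= 0 force x = y = 0 with f = 0; but x = y = 211/2 is feasible with f = -44521/4 < 0, so this is not the minimum. Hence lambda > 0 and x + y = 211.
Try x > 0, y > 0 (so mu_x = mu_y = 0): y = lambda, x = lambda => x = y = lambda
x + y = 211 => 2*lambda = 211 => lambda = 211/2
x* = y* = 211/2 > 0, consistent with mu_x = mu_y = 0.
(Any feasible point with x = 0 or y = 0 has f = 0 > -44521/4, so the minimum is not on those boundaries.)
min(-xy) = -44521/4 (i.e. max xy = 44521/4)
Multipliers: lambda = 211/2, mu_x = 0, mu_y = 0
Complementary slackness: lambda*(x + y - 211) = 211/2*(211/2 + 211/2 - 211) = 0, mu_x*x = 0*211/2 = 0, mu_y*y = 0*211/2 = 0. Satisfied.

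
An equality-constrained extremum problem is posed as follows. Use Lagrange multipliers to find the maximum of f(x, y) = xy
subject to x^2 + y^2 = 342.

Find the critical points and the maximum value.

Lagrange conditions: y = 2*lambda*x and x = 2*lambda*y
If x = 0 then y = 0, violating the constraint, so x, y != 0.
Dividing: y/x = x/y => x^2 = y^2 => y = x or y = -x
Constraint: 2x^2 = 342 => x^2 = 171 => x = +/-sqrt(171)
Critical points: (sqrt(171), sqrt(171)), (-sqrt(171), -sqrt(171)), (sqrt(171), -sqrt(171)), (-sqrt(171), sqrt(171))
  y = x:  xy = x^2 = 171  at (sqrt(171), sqrt(171)) and (-sqrt(171), -sqrt(171))
  y = -x: xy = -x^2 = -171 at (sqrt(171), -sqrt(171)) and (-sqrt(171), sqrt(171))
Maximum xy = 171 at (sqrt(171), sqrt(171)) and (-sqrt(171), -sqrt(171))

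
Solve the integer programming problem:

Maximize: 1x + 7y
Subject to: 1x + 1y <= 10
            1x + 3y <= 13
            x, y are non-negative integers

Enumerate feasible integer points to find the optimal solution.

Constraint 1: 1x + 1y <= 10
Constraint 2: 1x + 3y <= 13
Feasible x range (need y >= 0): 0 <= x <= min(10/1, 13/1) => x in {0, ..., 10}.
Enumerate feasible integer points row by row (the coefficient of y is 7 > 0, so for each x the largest feasible y gives the best value):
  x = 0: y <= min((10 - 1*0)/1, (13 - 1*0)/3) => y in {0, ..., 4}; best 1*0 + 7*4 = 28
  x = 1: y <= min((10 - 1*1)/1, (13 - 1*1)/3) => y in {0, ..., 4}; best 1*1 + 7*4 = 29
  x = 2: y <= min((10 - 1*2)/1, (13 - 1*2)/3) => y in {0, ..., 3}; best 1*2 + 7*3 = 23
  x = 3: y <= min((10 - 1*3)/1, (13 - 1*3)/3) => y in {0, ..., 3}; best 1*3 + 7*3 = 24
  x = 4: y <= min((10 - 1*4)/1, (13 - 1*4)/3) => y in {0, ..., 3}; best 1*4 + 7*3 = 25
  x = 5: y <= min((10 - 1*5)/1, (13 - 1*5)/3) => y in {0, ..., 2}; best 1*5 + 7*2 = 19
  x = 6: y <= min((10 - 1*6)/1, (13 - 1*6)/3) => y in {0, ..., 2}; best 1*6 + 7*2 = 20
  x = 7: y <= min((10 - 1*7)/1, (13 - 1*7)/3) => y in {0, ..., 2}; best 1*7 + 7*2 = 21
  x = 8: y <= min((10 - 1*8)/1, (13 - 1*8)/3) => y in {0, ..., 1}; best 1*8 + 7*1 = 15
  x = 9: y <= min((10 - 1*9)/1, (13 - 1*9)/3) => y in {0, ..., 1}; best 1*9 + 7*1 = 16
  x = 10: y <= min((10 - 1*10)/1, (13 - 1*10)/3) => y in {0}; best 1*10 + 7*0 = 10
The maximum 1x + 7y = 29 is achieved at x = 1, y = 4.
Check: 1*1 + 1*4 = 5 <= 10 and 1*1 + 3*4 = 13 <= 13.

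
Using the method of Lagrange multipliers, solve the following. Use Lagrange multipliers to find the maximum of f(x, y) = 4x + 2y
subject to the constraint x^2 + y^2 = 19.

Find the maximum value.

Set up Lagrange conditions: grad f = lambda * grad g
  4 = 2*lambda*x
  2 = 2*lambda*y
From these: x/y = 4/2, so x = 4t, y = 2t for some t.
Substitute into constraint: (4t)^2 + (2t)^2 = 19
  t^2 * 20 = 19
  t = sqrt(19/20)
Maximum = 4*x + 2*y = (4^2 + 2^2)*t = 20 * sqrt(19/20) = sqrt(380)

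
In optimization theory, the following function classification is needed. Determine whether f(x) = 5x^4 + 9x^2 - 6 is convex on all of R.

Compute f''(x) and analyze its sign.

f(x) = 5x^4 + 9x^2 - 6
f'(x) = 20x^3 + 18x
f''(x) = 60x^2 + 18
f''(x) = 60x^2 + 18 >= 18 > 0 for all x
Therefore, f is convex on R.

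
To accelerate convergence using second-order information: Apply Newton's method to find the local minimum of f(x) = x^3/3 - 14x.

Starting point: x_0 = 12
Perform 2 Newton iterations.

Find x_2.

f(x) = x^3/3 - 14x
f'(x) = x^2 - 14, f''(x) = 2x
Newton update: x_{n+1} = x_n - (x_n^2 - 14)/(2*x_n)
Step 1: x_0 = 12, f'=130, f''=24, x_1 = 79/12
Step 2: x_1 = 79/12, f'=4225/144, f''=79/6, x_2 = 8257/1896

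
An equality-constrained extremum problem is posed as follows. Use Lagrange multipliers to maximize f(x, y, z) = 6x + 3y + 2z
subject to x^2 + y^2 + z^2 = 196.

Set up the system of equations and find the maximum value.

Lagrange conditions: 6 = 2*lambda*x, 3 = 2*lambda*y, 2 = 2*lambda*z
So x:6 = y:3 = z:2, i.e. x = 6t, y = 3t, z = 2t
Constraint: t^2*(6^2 + 3^2 + 2^2) = 196
  t^2 * 49 = 196  =>  t = sqrt(4)
Maximum = 6*6t + 3*3t + 2*2t = 49*sqrt(4) = 98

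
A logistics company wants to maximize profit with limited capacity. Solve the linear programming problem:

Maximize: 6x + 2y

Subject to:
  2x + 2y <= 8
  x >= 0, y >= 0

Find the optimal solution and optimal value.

The feasible region has vertices at [(0, 0), (4, 0), (0, 4)].
Checking objective 6x + 2y at each vertex:
  (0, 0): 6*0 + 2*0 = 0
  (4, 0): 6*4 + 2*0 = 24
  (0, 4): 6*0 + 2*4 = 8
Maximum is 24 at (4, 0).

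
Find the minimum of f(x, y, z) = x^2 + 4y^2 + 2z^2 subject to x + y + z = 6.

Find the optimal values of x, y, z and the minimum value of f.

Using Lagrange multipliers on f = x^2 + 4y^2 + 2z^2 with constraint x + y + z = 6:
Conditions: 2*1*x = lambda, 2*4*y = lambda, 2*2*z = lambda
So x = lambda/2, y = lambda/8, z = lambda/4
Substituting into constraint: lambda * (7/8) = 6
lambda = 48/7
x = 24/7, y = 6/7, z = 12/7
Minimum value = 144/7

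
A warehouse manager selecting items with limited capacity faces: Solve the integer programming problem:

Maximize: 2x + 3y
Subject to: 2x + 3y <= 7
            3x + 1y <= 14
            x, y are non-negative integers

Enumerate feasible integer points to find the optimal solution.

Constraint 1: 2x + 3y <= 7
Constraint 2: 3x + 1y <= 14
Feasible x range (need y >= 0): 0 <= x <= min(7/2, 14/3) => x in {0, ..., 3}.
Enumerate feasible integer points row by row (the coefficient of y is 3 > 0, so for each x the largest feasible y gives the best value):
  x = 0: y <= min((7 - 2*0)/3, (14 - 3*0)/1) => y in {0, ..., 2}; best 2*0 + 3*2 = 6
  x = 1: y <= min((7 - 2*1)/3, (14 - 3*1)/1) => y in {0, ..., 1}; best 2*1 + 3*1 = 5
  x = 2: y <= min((7 - 2*2)/3, (14 - 3*2)/1) => y in {0, ..., 1}; best 2*2 + 3*1 = 7
  x = 3: y <= min((7 - 2*3)/3, (14 - 3*3)/1) => y in {0}; best 2*3 + 3*0 = 6
The maximum 2x + 3y = 7 is achieved at x = 2, y = 1.
Check: 2*2 + 3*1 = 7 <= 7 and 3*2 + 1*1 = 7 <= 14.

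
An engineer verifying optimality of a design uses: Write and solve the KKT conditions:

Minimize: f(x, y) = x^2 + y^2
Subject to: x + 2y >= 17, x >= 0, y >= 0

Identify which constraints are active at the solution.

KKT conditions for min x^2 + y^2 s.t. 1x + 2y >= 17, x >= 0, y >= 0:
Stationarity: 2x = mu*1 + mu_x, 2y = mu*2 + mu_y, with mu, mu_x, mu_y >= 0
Complementary slackness: mu*(x + 2y - 17) = 0, mu_x*x = 0, mu_y*y = 0
(0, 0) is infeasible (1*0 + 2*0 < 17), so if mu = 0 stationarity would force x = mu_x/2 >= 0, y = mu_y/2 >= 0 with mu_x*x = mu_y*y = 0, i.e. x = y = 0: contradiction. Hence mu > 0 and x + 2y = 17 is active.
Try x > 0, y > 0 (so mu_x = mu_y = 0): x = 1*mu/2, y = 2*mu/2
Substitute: 1*(1*mu/2) + 2*(2*mu/2) = 17
  mu*5/2 = 17 => mu = 34/5
x* = 17/5 > 0, y* = 34/5 > 0, consistent with mu_x = mu_y = 0.
f is convex and the constraints are linear, so this KKT point is the global minimum.
f* = 289/5
Active constraints: x + 2y >= 17 (holds with equality, mu = 34/5 > 0); x >= 0 and y >= 0 are inactive (mu_x = mu_y = 0).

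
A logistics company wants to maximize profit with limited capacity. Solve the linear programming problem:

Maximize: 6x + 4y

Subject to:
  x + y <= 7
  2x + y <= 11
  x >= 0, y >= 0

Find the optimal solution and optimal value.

Feasible vertices: (0, 0), (0, 7), (4, 3), (11/2, 0)
Objective 6x + 4y at each:
  (0, 0): 0
  (0, 7): 28
  (4, 3): 36
  (11/2, 0): 33
Maximum is 36 at (4, 3).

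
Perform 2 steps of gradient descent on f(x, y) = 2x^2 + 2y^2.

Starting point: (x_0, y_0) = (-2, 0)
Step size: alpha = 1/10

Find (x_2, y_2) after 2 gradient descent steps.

f(x,y) = 2x^2 + 2y^2
grad_x = 4x + 0y, grad_y = 4y + 0x
Step 1: grad = (-8, 0), (-6/5, 0)
Step 2: grad = (-24/5, 0), (-18/25, 0)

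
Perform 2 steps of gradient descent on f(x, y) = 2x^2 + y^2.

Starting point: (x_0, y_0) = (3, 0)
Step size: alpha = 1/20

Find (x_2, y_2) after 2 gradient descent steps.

f(x,y) = 2x^2 + y^2
grad_x = 4x + 0y, grad_y = 2y + 0x
Step 1: grad = (12, 0), (12/5, 0)
Step 2: grad = (48/5, 0), (48/25, 0)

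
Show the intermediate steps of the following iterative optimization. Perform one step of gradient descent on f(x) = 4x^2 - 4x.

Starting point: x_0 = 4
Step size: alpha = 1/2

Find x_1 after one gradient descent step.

f(x) = 4x^2 - 4x
f'(x) = 8x - 4
f'(4) = 8*4 + (-4) = 28
x_1 = x_0 - alpha * f'(x_0) = 4 - 1/2 * 28 = -10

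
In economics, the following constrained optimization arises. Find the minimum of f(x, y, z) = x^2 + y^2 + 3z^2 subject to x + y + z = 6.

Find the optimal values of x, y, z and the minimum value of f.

Using Lagrange multipliers on f = x^2 + y^2 + 3z^2 with constraint x + y + z = 6:
Conditions: 2*1*x = lambda, 2*1*y = lambda, 2*3*z = lambda
So x = lambda/2, y = lambda/2, z = lambda/6
Substituting into constraint: lambda * (7/6) = 6
lambda = 36/7
x = 18/7, y = 18/7, z = 6/7
Minimum value = 108/7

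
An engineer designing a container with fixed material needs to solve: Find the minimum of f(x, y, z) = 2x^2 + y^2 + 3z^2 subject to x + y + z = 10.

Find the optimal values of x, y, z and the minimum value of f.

Using Lagrange multipliers on f = 2x^2 + y^2 + 3z^2 with constraint x + y + z = 10:
Conditions: 2*2*x = lambda, 2*1*y = lambda, 2*3*z = lambda
So x = lambda/4, y = lambda/2, z = lambda/6
Substituting into constraint: lambda * (11/12) = 10
lambda = 120/11
x = 30/11, y = 60/11, z = 20/11
Minimum value = 600/11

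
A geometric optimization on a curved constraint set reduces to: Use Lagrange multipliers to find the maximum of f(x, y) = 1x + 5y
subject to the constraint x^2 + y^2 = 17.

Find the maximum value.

Set up Lagrange conditions: grad f = lambda * grad g
  1 = 2*lambda*x
  5 = 2*lambda*y
From these: x/y = 1/5, so x = 1t, y = 5t for some t.
Substitute into constraint: (1t)^2 + (5t)^2 = 17
  t^2 * 26 = 17
  t = sqrt(17/26)
Maximum = 1*x + 5*y = (1^2 + 5^2)*t = 26 * sqrt(17/26) = sqrt(442)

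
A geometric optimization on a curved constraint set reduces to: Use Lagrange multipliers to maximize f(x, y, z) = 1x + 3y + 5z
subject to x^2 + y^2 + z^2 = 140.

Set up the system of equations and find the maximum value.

Lagrange conditions: 1 = 2*lambda*x, 3 = 2*lambda*y, 5 = 2*lambda*z
So x:1 = y:3 = z:5, i.e. x = 1t, y = 3t, z = 5t
Constraint: t^2*(1^2 + 3^2 + 5^2) = 140
  t^2 * 35 = 140  =>  t = sqrt(4)
Maximum = 1*1t + 3*3t + 5*5t = 35*sqrt(4) = 70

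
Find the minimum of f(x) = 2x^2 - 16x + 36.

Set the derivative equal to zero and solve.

f(x) = 2x^2 - 16x + 36
f'(x) = 4x + (-16) = 0
x = 16/4 = 4
f(4) = 4
Since f''(x) = 4 > 0, this is a minimum.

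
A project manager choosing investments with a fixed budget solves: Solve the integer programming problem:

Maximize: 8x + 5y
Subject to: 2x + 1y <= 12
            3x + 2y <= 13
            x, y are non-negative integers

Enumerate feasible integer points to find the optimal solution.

Constraint 1: 2x + 1y <= 12
Constraint 2: 3x + 2y <= 13
Feasible x range (need y >= 0): 0 <= x <= min(12/2, 13/3) => x in {0, ..., 4}.
Enumerate feasible integer points row by row (the coefficient of y is 5 > 0, so for each x the largest feasible y gives the best value):
  x = 0: y <= min((12 - 2*0)/1, (13 - 3*0)/2) => y in {0, ..., 6}; best 8*0 + 5*6 = 30
  x = 1: y <= min((12 - 2*1)/1, (13 - 3*1)/2) => y in {0, ..., 5}; best 8*1 + 5*5 = 33
  x = 2: y <= min((12 - 2*2)/1, (13 - 3*2)/2) => y in {0, ..., 3}; best 8*2 + 5*3 = 31
  x = 3: y <= min((12 - 2*3)/1, (13 - 3*3)/2) => y in {0, ..., 2}; best 8*3 + 5*2 = 34
  x = 4: y <= min((12 - 2*4)/1, (13 - 3*4)/2) => y in {0}; best 8*4 + 5*0 = 32
The maximum 8x + 5y = 34 is achieved at x = 3, y = 2.
Check: 2*3 + 1*2 = 8 <= 12 and 3*3 + 2*2 = 13 <= 13.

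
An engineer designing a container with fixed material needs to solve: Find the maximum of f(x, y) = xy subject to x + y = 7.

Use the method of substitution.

Substitute y = 7 - x into f(x,y) = xy:
g(x) = x(7 - x) = 7x - x^2
g'(x) = 7 - 2x = 0  =>  x = 7/2
y = 7 - 7/2 = 7/2
Maximum value = (7/2) * (7/2) = 49/4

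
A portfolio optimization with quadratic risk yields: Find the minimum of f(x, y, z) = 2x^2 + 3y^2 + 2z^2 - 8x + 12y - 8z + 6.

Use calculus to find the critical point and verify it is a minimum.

f(x,y,z) = 2x^2 + 3y^2 + 2z^2 - 8x + 12y - 8z + 6
df/dx = 4x + (-8) = 0 => x = 2
df/dy = 6y + (12) = 0 => y = -2
df/dz = 4z + (-8) = 0 => z = 2
f(2,-2,2) = 2*(2)^2 + 3*(-2)^2 + 2*(2)^2 + -8*(2) + 12*(-2) + -8*(2) + 6 = -22
Hessian is diagonal with entries 4, 6, 4 > 0, confirmed minimum.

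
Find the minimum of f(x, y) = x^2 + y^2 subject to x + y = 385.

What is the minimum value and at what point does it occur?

Substitute y = 385 - x into f(x,y) = x^2 + y^2:
g(x) = x^2 + (385 - x)^2 = 2x^2 - 770x + 148225
g'(x) = 4x - 770 = 0  =>  x = 385/2
y = 385 - 385/2 = 385/2
Minimum value = (385/2)^2 + (385/2)^2 = 148225/2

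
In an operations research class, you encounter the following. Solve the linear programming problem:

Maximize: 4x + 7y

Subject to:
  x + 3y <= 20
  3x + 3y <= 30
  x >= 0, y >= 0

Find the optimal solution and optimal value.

Feasible vertices: (0, 0), (0, 20/3), (5, 5), (10, 0)
Objective 4x + 7y at each:
  (0, 0): 0
  (0, 20/3): 140/3
  (5, 5): 55
  (10, 0): 40
Maximum is 55 at (5, 5).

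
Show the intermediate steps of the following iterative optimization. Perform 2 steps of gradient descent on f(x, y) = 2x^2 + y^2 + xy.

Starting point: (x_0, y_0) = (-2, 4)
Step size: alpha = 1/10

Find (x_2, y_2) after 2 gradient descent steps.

f(x,y) = 2x^2 + y^2 + xy
grad_x = 4x + 1y, grad_y = 2y + 1x
Step 1: grad = (-4, 6), (-8/5, 17/5)
Step 2: grad = (-3, 26/5), (-13/10, 72/25)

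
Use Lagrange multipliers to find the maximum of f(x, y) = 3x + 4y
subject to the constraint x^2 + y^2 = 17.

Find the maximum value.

Set up Lagrange conditions: grad f = lambda * grad g
  3 = 2*lambda*x
  4 = 2*lambda*y
From these: x/y = 3/4, so x = 3t, y = 4t for some t.
Substitute into constraint: (3t)^2 + (4t)^2 = 17
  t^2 * 25 = 17
  t = sqrt(17/25)
Maximum = 3*x + 4*y = (3^2 + 4^2)*t = 25 * sqrt(17/25) = sqrt(425)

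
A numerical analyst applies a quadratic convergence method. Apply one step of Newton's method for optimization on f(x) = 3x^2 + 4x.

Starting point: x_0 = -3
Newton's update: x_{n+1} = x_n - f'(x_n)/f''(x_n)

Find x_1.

f(x) = 3x^2 + 4x
f'(x) = 6x + (4), f''(x) = 6
Newton step: x_1 = x_0 - f'(x_0)/f''(x_0)
f'(-3) = -14
x_1 = -3 - -14/6 = -2/3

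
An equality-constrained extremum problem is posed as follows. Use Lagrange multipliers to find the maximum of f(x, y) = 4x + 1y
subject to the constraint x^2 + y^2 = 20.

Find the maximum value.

Set up Lagrange conditions: grad f = lambda * grad g
  4 = 2*lambda*x
  1 = 2*lambda*y
From these: x/y = 4/1, so x = 4t, y = 1t for some t.
Substitute into constraint: (4t)^2 + (1t)^2 = 20
  t^2 * 17 = 20
  t = sqrt(20/17)
Maximum = 4*x + 1*y = (4^2 + 1^2)*t = 17 * sqrt(20/17) = sqrt(340)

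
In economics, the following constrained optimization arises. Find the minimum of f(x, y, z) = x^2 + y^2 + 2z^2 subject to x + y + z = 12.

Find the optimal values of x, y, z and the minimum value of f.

Using Lagrange multipliers on f = x^2 + y^2 + 2z^2 with constraint x + y + z = 12:
Conditions: 2*1*x = lambda, 2*1*y = lambda, 2*2*z = lambda
So x = lambda/2, y = lambda/2, z = lambda/4
Substituting into constraint: lambda * (5/4) = 12
lambda = 48/5
x = 24/5, y = 24/5, z = 12/5
Minimum value = 288/5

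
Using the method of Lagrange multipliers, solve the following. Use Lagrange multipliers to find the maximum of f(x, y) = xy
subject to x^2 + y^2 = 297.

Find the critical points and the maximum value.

Lagrange conditions: y = 2*lambda*x and x = 2*lambda*y
If x = 0 then y = 0, violating the constraint, so x, y != 0.
Dividing: y/x = x/y => x^2 = y^2 => y = x or y = -x
Constraint: 2x^2 = 297 => x^2 = 297/2 => x = +/-sqrt(297/2)
Critical points: (sqrt(297/2), sqrt(297/2)), (-sqrt(297/2), -sqrt(297/2)), (sqrt(297/2), -sqrt(297/2)), (-sqrt(297/2), sqrt(297/2))
  y = x:  xy = x^2 = 297/2  at (sqrt(297/2), sqrt(297/2)) and (-sqrt(297/2), -sqrt(297/2))
  y = -x: xy = -x^2 = -297/2 at (sqrt(297/2), -sqrt(297/2)) and (-sqrt(297/2), sqrt(297/2))
Maximum xy = 297/2 at (sqrt(297/2), sqrt(297/2)) and (-sqrt(297/2), -sqrt(297/2))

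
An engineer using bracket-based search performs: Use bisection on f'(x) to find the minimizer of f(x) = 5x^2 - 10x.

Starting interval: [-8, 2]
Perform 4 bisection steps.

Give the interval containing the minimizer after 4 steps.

Finding critical point of f(x) = 5x^2 - 10x using bisection on f'(x) = 10x + -10.
f'(x) = 0 when x = 1.
Starting interval: [-8, 2]
Step 1: mid = -3, f'(mid) = -40, new interval = [-3, 2]
Step 2: mid = -1/2, f'(mid) = -15, new interval = [-1/2, 2]
Step 3: mid = 3/4, f'(mid) = -5/2, new interval = [3/4, 2]
Step 4: mid = 11/8, f'(mid) = 15/4, new interval = [3/4, 11/8]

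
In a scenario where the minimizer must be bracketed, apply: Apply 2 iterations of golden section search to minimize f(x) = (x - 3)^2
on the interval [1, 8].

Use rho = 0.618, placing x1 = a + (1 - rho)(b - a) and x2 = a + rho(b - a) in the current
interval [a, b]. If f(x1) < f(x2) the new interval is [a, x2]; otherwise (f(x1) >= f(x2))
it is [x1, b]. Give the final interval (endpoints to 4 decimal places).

Golden section search for min of f(x) = (x - 3)^2 on [1, 8].
Each step: x1 = a + (1 - rho)(b - a), x2 = a + rho(b - a); if f(x1) < f(x2) keep [a, x2], otherwise keep [x1, b].
Step 1: [1.0000, 8.0000], x1=3.6740 (f=0.4543), x2=5.3260 (f=5.4103); f(x1) < f(x2) => keep [1.0000, 5.3260]
Step 2: [1.0000, 5.3260], x1=2.6525 (f=0.1207), x2=3.6735 (f=0.4536); f(x1) < f(x2) => keep [1.0000, 3.6735]
Final interval: [1.0000, 3.6735]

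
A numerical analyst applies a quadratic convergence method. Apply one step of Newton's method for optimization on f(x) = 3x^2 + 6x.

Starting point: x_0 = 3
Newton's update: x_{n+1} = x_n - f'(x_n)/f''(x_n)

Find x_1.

f(x) = 3x^2 + 6x
f'(x) = 6x + (6), f''(x) = 6
Newton step: x_1 = x_0 - f'(x_0)/f''(x_0)
f'(3) = 24
x_1 = 3 - 24/6 = -1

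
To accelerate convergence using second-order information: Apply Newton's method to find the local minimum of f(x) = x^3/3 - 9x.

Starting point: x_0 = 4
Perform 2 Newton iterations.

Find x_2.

f(x) = x^3/3 - 9x
f'(x) = x^2 - 9, f''(x) = 2x
Newton update: x_{n+1} = x_n - (x_n^2 - 9)/(2*x_n)
Step 1: x_0 = 4, f'=7, f''=8, x_1 = 25/8
Step 2: x_1 = 25/8, f'=49/64, f''=25/4, x_2 = 1201/400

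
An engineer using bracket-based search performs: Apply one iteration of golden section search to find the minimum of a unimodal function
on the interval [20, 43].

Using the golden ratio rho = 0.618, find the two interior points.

Golden section search on [20, 43].
Golden ratio rho = 0.618 (approx).
Interior points:
  x_1 = 20 + (1-0.618)*23 = 28.7860
  x_2 = 20 + 0.618*23 = 34.2140
Compare f(x_1) and f(x_2) to determine which subinterval to keep.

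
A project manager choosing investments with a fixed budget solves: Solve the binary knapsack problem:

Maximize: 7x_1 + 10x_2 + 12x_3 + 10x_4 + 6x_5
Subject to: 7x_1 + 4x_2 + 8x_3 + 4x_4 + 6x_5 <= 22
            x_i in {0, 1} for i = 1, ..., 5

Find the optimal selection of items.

Items: item 1 (v=7, w=7), item 2 (v=10, w=4), item 3 (v=12, w=8), item 4 (v=10, w=4), item 5 (v=6, w=6)
Capacity: 22
Checking all 32 subsets (w = total weight, v = total value):
  {}: w = 0, v = 0
  {1}: w = 7, v = 7
  {2}: w = 4, v = 10
  {3}: w = 8, v = 12
  {4}: w = 4, v = 10
  {5}: w = 6, v = 6
  {1, 2}: w = 11, v = 17
  {1, 3}: w = 15, v = 19
  {1, 4}: w = 11, v = 17
  {1, 5}: w = 13, v = 13
  {2, 3}: w = 12, v = 22
  {2, 4}: w = 8, v = 20
  {2, 5}: w = 10, v = 16
  {3, 4}: w = 12, v = 22
  {3, 5}: w = 14, v = 18
  {4, 5}: w = 10, v = 16
  {1, 2, 3}: w = 19, v = 29
  {1, 2, 4}: w = 15, v = 27
  {1, 2, 5}: w = 17, v = 23
  {1, 3, 4}: w = 19, v = 29
  {1, 3, 5}: w = 21, v = 25
  {1, 4, 5}: w = 17, v = 23
  {2, 3, 4}: w = 16, v = 32
  {2, 3, 5}: w = 18, v = 28
  {2, 4, 5}: w = 14, v = 26
  {3, 4, 5}: w = 18, v = 28
  {1, 2, 3, 4}: w = 23 > 22, infeasible
  {1, 2, 3, 5}: w = 25 > 22, infeasible
  {1, 2, 4, 5}: w = 21, v = 33
  {1, 3, 4, 5}: w = 25 > 22, infeasible
  {2, 3, 4, 5}: w = 22, v = 38
  {1, 2, 3, 4, 5}: w = 29 > 22, infeasible
Best feasible subset: items [2, 3, 4, 5]
Total weight: 22 <= 22, total value: 38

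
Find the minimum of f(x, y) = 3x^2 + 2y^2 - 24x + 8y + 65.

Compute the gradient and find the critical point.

f(x,y) = 3x^2 + 2y^2 - 24x + 8y + 65
df/dx = 6x + (-24) = 0  =>  x = 4
df/dy = 4y + (8) = 0  =>  y = -2
f(4, -2) = 3*(4)^2 + 2*(-2)^2 + -24*(4) + 8*(-2) + 65 = 9
Hessian is diagonal with entries 6, 4 > 0, so this is a minimum.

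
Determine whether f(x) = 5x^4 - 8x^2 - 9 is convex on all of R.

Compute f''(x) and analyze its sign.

f(x) = 5x^4 - 8x^2 - 9
f'(x) = 20x^3 + -16x
f''(x) = 60x^2 + -16
f''(0) = -16 < 0, so not convex near x = 0
Therefore, f is not globally convex on R.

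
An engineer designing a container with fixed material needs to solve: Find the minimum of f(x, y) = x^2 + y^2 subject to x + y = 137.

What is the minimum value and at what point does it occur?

Substitute y = 137 - x into f(x,y) = x^2 + y^2:
g(x) = x^2 + (137 - x)^2 = 2x^2 - 274x + 18769
g'(x) = 4x - 274 = 0  =>  x = 137/2
y = 137 - 137/2 = 137/2
Minimum value = (137/2)^2 + (137/2)^2 = 18769/2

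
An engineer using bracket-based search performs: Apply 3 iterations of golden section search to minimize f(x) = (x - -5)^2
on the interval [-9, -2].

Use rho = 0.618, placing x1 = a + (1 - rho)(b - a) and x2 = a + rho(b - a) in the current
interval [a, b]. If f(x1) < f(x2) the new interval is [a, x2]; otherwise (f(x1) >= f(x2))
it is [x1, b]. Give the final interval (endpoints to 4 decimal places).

Golden section search for min of f(x) = (x - -5)^2 on [-9, -2].
Each step: x1 = a + (1 - rho)(b - a), x2 = a + rho(b - a); if f(x1) < f(x2) keep [a, x2], otherwise keep [x1, b].
Step 1: [-9.0000, -2.0000], x1=-6.3260 (f=1.7583), x2=-4.6740 (f=0.1063); f(x1) > f(x2) => keep [-6.3260, -2.0000]
Step 2: [-6.3260, -2.0000], x1=-4.6735 (f=0.1066), x2=-3.6525 (f=1.8157); f(x1) < f(x2) => keep [-6.3260, -3.6525]
Step 3: [-6.3260, -3.6525], x1=-5.3047 (f=0.0929), x2=-4.6738 (f=0.1064); f(x1) < f(x2) => keep [-6.3260, -4.6738]
Final interval: [-6.3260, -4.6738]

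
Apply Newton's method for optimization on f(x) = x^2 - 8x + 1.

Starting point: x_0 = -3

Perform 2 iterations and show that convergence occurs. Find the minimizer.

f(x) = x^2 - 8x + 1, f'(x) = 2x + (-8), f''(x) = 2
Step 1: f'(-3) = -14, x_1 = -3 - -14/2 = 4
Step 2: f'(4) = 0, x_2 = 4 (converged)
Newton's method converges in 1 step for quadratics.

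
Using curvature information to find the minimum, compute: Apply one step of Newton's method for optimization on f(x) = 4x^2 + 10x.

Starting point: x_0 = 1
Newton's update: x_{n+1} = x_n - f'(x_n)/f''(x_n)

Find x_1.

f(x) = 4x^2 + 10x
f'(x) = 8x + (10), f''(x) = 8
Newton step: x_1 = x_0 - f'(x_0)/f''(x_0)
f'(1) = 18
x_1 = 1 - 18/8 = -5/4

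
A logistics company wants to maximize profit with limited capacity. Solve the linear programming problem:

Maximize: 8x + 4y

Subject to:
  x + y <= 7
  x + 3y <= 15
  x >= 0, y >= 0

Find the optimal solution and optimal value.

Feasible vertices: (0, 0), (0, 5), (3, 4), (7, 0)
Objective 8x + 4y at each:
  (0, 0): 0
  (0, 5): 20
  (3, 4): 40
  (7, 0): 56
Maximum is 56 at (7, 0).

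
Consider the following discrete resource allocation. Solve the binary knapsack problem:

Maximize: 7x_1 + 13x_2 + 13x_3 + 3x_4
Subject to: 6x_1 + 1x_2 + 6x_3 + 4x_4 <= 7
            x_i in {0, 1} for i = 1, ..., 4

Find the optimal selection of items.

Items: item 1 (v=7, w=6), item 2 (v=13, w=1), item 3 (v=13, w=6), item 4 (v=3, w=4)
Capacity: 7
Checking all 16 subsets (w = total weight, v = total value):
  {}: w = 0, v = 0
  {1}: w = 6, v = 7
  {2}: w = 1, v = 13
  {3}: w = 6, v = 13
  {4}: w = 4, v = 3
  {1, 2}: w = 7, v = 20
  {1, 3}: w = 12 > 7, infeasible
  {1, 4}: w = 10 > 7, infeasible
  {2, 3}: w = 7, v = 26
  {2, 4}: w = 5, v = 16
  {3, 4}: w = 10 > 7, infeasible
  {1, 2, 3}: w = 13 > 7, infeasible
  {1, 2, 4}: w = 11 > 7, infeasible
  {1, 3, 4}: w = 16 > 7, infeasible
  {2, 3, 4}: w = 11 > 7, infeasible
  {1, 2, 3, 4}: w = 17 > 7, infeasible
Best feasible subset: items [2, 3]
Total weight: 7 <= 7, total value: 26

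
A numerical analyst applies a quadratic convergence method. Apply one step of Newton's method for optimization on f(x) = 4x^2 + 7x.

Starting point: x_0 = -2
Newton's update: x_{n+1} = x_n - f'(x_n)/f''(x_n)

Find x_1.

f(x) = 4x^2 + 7x
f'(x) = 8x + (7), f''(x) = 8
Newton step: x_1 = x_0 - f'(x_0)/f''(x_0)
f'(-2) = -9
x_1 = -2 - -9/8 = -7/8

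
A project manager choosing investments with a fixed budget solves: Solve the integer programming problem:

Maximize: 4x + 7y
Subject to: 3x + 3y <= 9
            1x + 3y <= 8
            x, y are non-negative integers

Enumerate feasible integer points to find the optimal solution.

Constraint 1: 3x + 3y <= 9
Constraint 2: 1x + 3y <= 8
Feasible x range (need y >= 0): 0 <= x <= min(9/3, 8/1) => x in {0, ..., 3}.
Enumerate feasible integer points row by row (the coefficient of y is 7 > 0, so for each x the largest feasible y gives the best value):
  x = 0: y <= min((9 - 3*0)/3, (8 - 1*0)/3) => y in {0, ..., 2}; best 4*0 + 7*2 = 14
  x = 1: y <= min((9 - 3*1)/3, (8 - 1*1)/3) => y in {0, ..., 2}; best 4*1 + 7*2 = 18
  x = 2: y <= min((9 - 3*2)/3, (8 - 1*2)/3) => y in {0, ..., 1}; best 4*2 + 7*1 = 15
  x = 3: y <= min((9 - 3*3)/3, (8 - 1*3)/3) => y in {0}; best 4*3 + 7*0 = 12
The maximum 4x + 7y = 18 is achieved at x = 1, y = 2.
Check: 3*1 + 3*2 = 9 <= 9 and 1*1 + 3*2 = 7 <= 8.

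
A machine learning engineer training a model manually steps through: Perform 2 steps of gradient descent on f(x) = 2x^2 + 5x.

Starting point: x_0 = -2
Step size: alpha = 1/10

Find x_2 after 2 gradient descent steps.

f(x) = 2x^2 + 5x, f'(x) = 4x + (5)
Step 1: f'(-2) = -3, x_1 = -2 - 1/10 * -3 = -17/10
Step 2: f'(-17/10) = -9/5, x_2 = -17/10 - 1/10 * -9/5 = -38/25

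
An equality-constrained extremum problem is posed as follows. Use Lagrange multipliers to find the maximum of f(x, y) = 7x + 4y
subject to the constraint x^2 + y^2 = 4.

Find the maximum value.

Set up Lagrange conditions: grad f = lambda * grad g
  7 = 2*lambda*x
  4 = 2*lambda*y
From these: x/y = 7/4, so x = 7t, y = 4t for some t.
Substitute into constraint: (7t)^2 + (4t)^2 = 4
  t^2 * 65 = 4
  t = sqrt(4/65)
Maximum = 7*x + 4*y = (7^2 + 4^2)*t = 65 * sqrt(4/65) = sqrt(260)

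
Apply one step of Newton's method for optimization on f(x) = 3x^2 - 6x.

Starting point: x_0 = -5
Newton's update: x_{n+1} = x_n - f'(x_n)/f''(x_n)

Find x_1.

f(x) = 3x^2 - 6x
f'(x) = 6x + (-6), f''(x) = 6
Newton step: x_1 = x_0 - f'(x_0)/f''(x_0)
f'(-5) = -36
x_1 = -5 - -36/6 = 1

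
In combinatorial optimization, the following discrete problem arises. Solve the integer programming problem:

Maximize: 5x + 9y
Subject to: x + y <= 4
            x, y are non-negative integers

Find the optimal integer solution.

Objective: 5x + 9y, constraint: x + y <= 4
Coefficient of y is 9 > coefficient of x is 5, so allocate the entire budget to y.
Optimal: x = 0, y = 4, value = 36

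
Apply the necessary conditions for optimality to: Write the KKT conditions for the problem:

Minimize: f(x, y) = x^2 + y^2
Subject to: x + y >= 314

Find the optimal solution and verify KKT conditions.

KKT conditions for min x^2 + y^2 s.t. x + y >= 314:
Stationarity: 2x = mu, 2y = mu
So x = y = mu/2.
Complementary slackness: mu*(x + y - 314) = 0
Primal feasibility: x + y >= 314; dual feasibility: mu >= 0
If mu = 0 then x = y = 0, but 0 + 0 < 314 is infeasible, so the constraint is active.
Constraint active: x + y = 2*(mu/2) = 314 => mu = 314
x = y = 157, f = 49298
Verify: stationarity 2*157 = 314 = mu; primal 157 + 157 = 314 >= 314; dual mu = 314 >= 0; complementary slackness 314*(314 - 314) = 0. All KKT conditions hold.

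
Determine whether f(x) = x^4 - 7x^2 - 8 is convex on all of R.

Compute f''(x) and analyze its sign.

f(x) = x^4 - 7x^2 - 8
f'(x) = 4x^3 + -14x
f''(x) = 12x^2 + -14
f''(0) = -14 < 0, so not convex near x = 0
Therefore, f is not globally convex on R.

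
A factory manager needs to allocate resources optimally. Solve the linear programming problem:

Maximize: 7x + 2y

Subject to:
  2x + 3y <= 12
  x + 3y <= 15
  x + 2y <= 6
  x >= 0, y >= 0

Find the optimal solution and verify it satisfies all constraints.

Feasible vertices: (0, 0), (0, 3), (6, 0)
Objective 7x + 2y at each vertex:
  (0, 0): 0
  (0, 3): 6
  (6, 0): 42
Maximum is 42 at (6, 0).
Verify constraints at (x, y) = (6, 0):
  2*6 + 3*0 = 12 <= 12 (active)
  1*6 + 3*0 = 6 <= 15
  1*6 + 2*0 = 6 <= 6 (active)
  x = 6 >= 0, y = 0 >= 0. All constraints satisfied.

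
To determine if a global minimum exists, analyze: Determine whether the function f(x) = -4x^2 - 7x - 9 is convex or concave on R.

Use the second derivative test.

f(x) = -4x^2 - 7x - 9
f'(x) = -8x - 7
f''(x) = -8
Since f''(x) = -8 < 0 for all x, f is concave on R.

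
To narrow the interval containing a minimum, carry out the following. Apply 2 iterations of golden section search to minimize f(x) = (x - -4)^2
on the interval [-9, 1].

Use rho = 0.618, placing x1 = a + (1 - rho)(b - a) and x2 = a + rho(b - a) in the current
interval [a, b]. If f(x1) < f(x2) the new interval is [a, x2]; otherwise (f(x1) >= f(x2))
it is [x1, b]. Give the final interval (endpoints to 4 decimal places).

Golden section search for min of f(x) = (x - -4)^2 on [-9, 1].
Each step: x1 = a + (1 - rho)(b - a), x2 = a + rho(b - a); if f(x1) < f(x2) keep [a, x2], otherwise keep [x1, b].
Step 1: [-9.0000, 1.0000], x1=-5.1800 (f=1.3924), x2=-2.8200 (f=1.3924); f(x1) = f(x2) (tie, not '<') => keep [-5.1800, 1.0000]
Step 2: [-5.1800, 1.0000], x1=-2.8192 (f=1.3942), x2=-1.3608 (f=6.9656); f(x1) < f(x2) => keep [-5.1800, -1.3608]
Final interval: [-5.1800, -1.3608]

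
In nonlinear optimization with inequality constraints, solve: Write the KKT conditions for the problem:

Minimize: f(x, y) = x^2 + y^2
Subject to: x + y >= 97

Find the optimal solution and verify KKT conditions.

KKT conditions for min x^2 + y^2 s.t. x + y >= 97:
Stationarity: 2x = mu, 2y = mu
So x = y = mu/2.
Complementary slackness: mu*(x + y - 97) = 0
Primal feasibility: x + y >= 97; dual feasibility: mu >= 0
If mu = 0 then x = y = 0, but 0 + 0 < 97 is infeasible, so the constraint is active.
Constraint active: x + y = 2*(mu/2) = 97 => mu = 97
x = y = 97/2, f = 9409/2
Verify: stationarity 2*(97/2) = 97 = mu; primal 97/2 + 97/2 = 97 >= 97; dual mu = 97 >= 0; complementary slackness 97*(97 - 97) = 0. All KKT conditions hold.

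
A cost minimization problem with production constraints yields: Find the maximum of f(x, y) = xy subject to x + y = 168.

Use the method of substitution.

Substitute y = 168 - x into f(x,y) = xy:
g(x) = x(168 - x) = 168x - x^2
g'(x) = 168 - 2x = 0  =>  x = 84
y = 168 - 84 = 84
Maximum value = 84 * 84 = 7056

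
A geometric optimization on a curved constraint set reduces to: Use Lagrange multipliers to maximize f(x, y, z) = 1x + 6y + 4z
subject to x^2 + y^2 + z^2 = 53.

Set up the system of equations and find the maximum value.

Lagrange conditions: 1 = 2*lambda*x, 6 = 2*lambda*y, 4 = 2*lambda*z
So x:1 = y:6 = z:4, i.e. x = 1t, y = 6t, z = 4t
Constraint: t^2*(1^2 + 6^2 + 4^2) = 53
  t^2 * 53 = 53  =>  t = sqrt(1)
Maximum = 1*1t + 6*6t + 4*4t = 53*sqrt(1) = 53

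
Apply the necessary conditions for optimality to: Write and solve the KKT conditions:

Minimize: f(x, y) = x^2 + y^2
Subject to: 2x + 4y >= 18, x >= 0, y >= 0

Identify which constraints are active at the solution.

KKT conditions for min x^2 + y^2 s.t. 2x + 4y >= 18, x >= 0, y >= 0:
Stationarity: 2x = mu*2 + mu_x, 2y = mu*4 + mu_y, with mu, mu_x, mu_y >= 0
Complementary slackness: mu*(2x + 4y - 18) = 0, mu_x*x = 0, mu_y*y = 0
(0, 0) is infeasible (2*0 + 4*0 < 18), so if mu = 0 stationarity would force x = mu_x/2 >= 0, y = mu_y/2 >= 0 with mu_x*x = mu_y*y = 0, i.e. x = y = 0: contradiction. Hence mu > 0 and 2x + 4y = 18 is active.
Try x > 0, y > 0 (so mu_x = mu_y = 0): x = 2*mu/2, y = 4*mu/2
Substitute: 2*(2*mu/2) + 4*(4*mu/2) = 18
  mu*20/2 = 18 => mu = 9/5
x* = 9/5 > 0, y* = 18/5 > 0, consistent with mu_x = mu_y = 0.
f is convex and the constraints are linear, so this KKT point is the global minimum.
f* = 81/5
Active constraints: 2x + 4y >= 18 (holds with equality, mu = 9/5 > 0); x >= 0 and y >= 0 are inactive (mu_x = mu_y = 0).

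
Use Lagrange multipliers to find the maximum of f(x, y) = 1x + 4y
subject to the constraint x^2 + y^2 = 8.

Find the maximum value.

Set up Lagrange conditions: grad f = lambda * grad g
  1 = 2*lambda*x
  4 = 2*lambda*y
From these: x/y = 1/4, so x = 1t, y = 4t for some t.
Substitute into constraint: (1t)^2 + (4t)^2 = 8
  t^2 * 17 = 8
  t = sqrt(8/17)
Maximum = 1*x + 4*y = (1^2 + 4^2)*t = 17 * sqrt(8/17) = sqrt(136)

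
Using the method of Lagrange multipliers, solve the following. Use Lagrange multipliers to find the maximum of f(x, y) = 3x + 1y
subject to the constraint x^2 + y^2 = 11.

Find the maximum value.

Set up Lagrange conditions: grad f = lambda * grad g
  3 = 2*lambda*x
  1 = 2*lambda*y
From these: x/y = 3/1, so x = 3t, y = 1t for some t.
Substitute into constraint: (3t)^2 + (1t)^2 = 11
  t^2 * 10 = 11
  t = sqrt(11/10)
Maximum = 3*x + 1*y = (3^2 + 1^2)*t = 10 * sqrt(11/10) = sqrt(110)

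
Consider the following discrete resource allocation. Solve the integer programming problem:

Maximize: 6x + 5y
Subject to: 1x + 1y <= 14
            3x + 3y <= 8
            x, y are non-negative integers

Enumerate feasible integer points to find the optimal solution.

Constraint 1: 1x + 1y <= 14
Constraint 2: 3x + 3y <= 8
Feasible x range (need y >= 0): 0 <= x <= min(14/1, 8/3) => x in {0, ..., 2}.
Enumerate feasible integer points row by row (the coefficient of y is 5 > 0, so for each x the largest feasible y gives the best value):
  x = 0: y <= min((14 - 1*0)/1, (8 - 3*0)/3) => y in {0, ..., 2}; best 6*0 + 5*2 = 10
  x = 1: y <= min((14 - 1*1)/1, (8 - 3*1)/3) => y in {0, ..., 1}; best 6*1 + 5*1 = 11
  x = 2: y <= min((14 - 1*2)/1, (8 - 3*2)/3) => y in {0}; best 6*2 + 5*0 = 12
The maximum 6x + 5y = 12 is achieved at x = 2, y = 0.
Check: 1*2 + 1*0 = 2 <= 14 and 3*2 + 3*0 = 6 <= 8.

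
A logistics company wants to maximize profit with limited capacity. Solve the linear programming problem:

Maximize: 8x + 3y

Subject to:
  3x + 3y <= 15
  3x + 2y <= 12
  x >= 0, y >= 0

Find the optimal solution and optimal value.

Feasible vertices: (0, 0), (0, 5), (2, 3), (4, 0)
Objective 8x + 3y at each:
  (0, 0): 0
  (0, 5): 15
  (2, 3): 25
  (4, 0): 32
Maximum is 32 at (4, 0).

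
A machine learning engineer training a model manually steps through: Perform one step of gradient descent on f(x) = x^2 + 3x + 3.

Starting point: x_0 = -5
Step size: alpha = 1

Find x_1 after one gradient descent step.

f(x) = x^2 + 3x + 3
f'(x) = 2x + 3
f'(-5) = 2*-5 + (3) = -7
x_1 = x_0 - alpha * f'(x_0) = -5 - 1 * -7 = 2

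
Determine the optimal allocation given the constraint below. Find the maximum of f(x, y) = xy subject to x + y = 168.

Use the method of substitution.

Substitute y = 168 - x into f(x,y) = xy:
g(x) = x(168 - x) = 168x - x^2
g'(x) = 168 - 2x = 0  =>  x = 84
y = 168 - 84 = 84
Maximum value = 84 * 84 = 7056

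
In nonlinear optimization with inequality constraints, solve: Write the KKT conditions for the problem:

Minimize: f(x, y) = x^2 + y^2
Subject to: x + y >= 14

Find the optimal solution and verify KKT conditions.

KKT conditions for min x^2 + y^2 s.t. x + y >= 14:
Stationarity: 2x = mu, 2y = mu
So x = y = mu/2.
Complementary slackness: mu*(x + y - 14) = 0
Primal feasibility: x + y >= 14; dual feasibility: mu >= 0
If mu = 0 then x = y = 0, but 0 + 0 < 14 is infeasible, so the constraint is active.
Constraint active: x + y = 2*(mu/2) = 14 => mu = 14
x = y = 7, f = 98
Verify: stationarity 2*7 = 14 = mu; primal 7 + 7 = 14 >= 14; dual mu = 14 >= 0; complementary slackness 14*(14 - 14) = 0. All KKT conditions hold.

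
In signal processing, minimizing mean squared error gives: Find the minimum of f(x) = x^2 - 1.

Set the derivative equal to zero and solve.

f(x) = x^2 - 1
f'(x) = 2x + (0) = 0
x = 0/2 = 0
f(0) = -1
Since f''(x) = 2 > 0, this is a minimum.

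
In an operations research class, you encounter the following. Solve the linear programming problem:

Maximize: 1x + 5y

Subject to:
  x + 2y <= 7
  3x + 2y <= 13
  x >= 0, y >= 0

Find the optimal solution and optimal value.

Feasible vertices: (0, 0), (0, 7/2), (3, 2), (13/3, 0)
Objective 1x + 5y at each:
  (0, 0): 0
  (0, 7/2): 35/2
  (3, 2): 13
  (13/3, 0): 13/3
Maximum is 35/2 at (0, 7/2).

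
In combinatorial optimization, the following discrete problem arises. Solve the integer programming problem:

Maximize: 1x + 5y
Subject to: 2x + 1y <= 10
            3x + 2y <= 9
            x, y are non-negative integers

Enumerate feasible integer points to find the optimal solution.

Constraint 1: 2x + 1y <= 10
Constraint 2: 3x + 2y <= 9
Feasible x range (need y >= 0): 0 <= x <= min(10/2, 9/3) => x in {0, ..., 3}.
Enumerate feasible integer points row by row (the coefficient of y is 5 > 0, so for each x the largest feasible y gives the best value):
  x = 0: y <= min((10 - 2*0)/1, (9 - 3*0)/2) => y in {0, ..., 4}; best 1*0 + 5*4 = 20
  x = 1: y <= min((10 - 2*1)/1, (9 - 3*1)/2) => y in {0, ..., 3}; best 1*1 + 5*3 = 16
  x = 2: y <= min((10 - 2*2)/1, (9 - 3*2)/2) => y in {0, ..., 1}; best 1*2 + 5*1 = 7
  x = 3: y <= min((10 - 2*3)/1, (9 - 3*3)/2) => y in {0}; best 1*3 + 5*0 = 3
The maximum 1x + 5y = 20 is achieved at x = 0, y = 4.
Check: 2*0 + 1*4 = 4 <= 10 and 3*0 + 2*4 = 8 <= 9.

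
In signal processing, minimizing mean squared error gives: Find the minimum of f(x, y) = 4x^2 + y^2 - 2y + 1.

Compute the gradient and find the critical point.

f(x,y) = 4x^2 + y^2 - 2y + 1
df/dx = 8x + (0) = 0  =>  x = 0
df/dy = 2y + (-2) = 0  =>  y = 1
f(0, 1) = 4*(0)^2 + 1*(1)^2 + -2*(1) + 1 = 0
Hessian is diagonal with entries 8, 2 > 0, so this is a minimum.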